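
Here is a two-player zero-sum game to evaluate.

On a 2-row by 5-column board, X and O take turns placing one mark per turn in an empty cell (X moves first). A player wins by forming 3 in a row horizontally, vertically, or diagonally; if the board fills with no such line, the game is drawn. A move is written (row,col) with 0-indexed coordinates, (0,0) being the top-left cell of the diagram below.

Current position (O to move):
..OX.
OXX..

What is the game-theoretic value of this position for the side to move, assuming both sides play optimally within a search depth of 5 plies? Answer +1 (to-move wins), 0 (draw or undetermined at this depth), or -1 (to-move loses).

[..OX./OXX..] O move#1: (0,0):-1/O.OX./OXX.., (0,1):-1/.OOX./OXX.., (0,4):-1/..OXO/OXX.., (1,3):+0/..OX./OXXO.*, (1,4):-1/..OX./OXX.O
[..OX./OXXO.] X move#2: (0,0):+0/X.OX./OXXO.*, (0,1):+0/.XOX./OXXO., (0,4):+0/..OXX/OXXO., (1,4):+0/..OX./OXXOX
[X.OX./OXXO.] O move#3: (0,1):+0/XOOX./OXXO.*, (0,4):+0/X.OXO/OXXO., (1,4):+0/X.OX./OXXOO
[XOOX./OXXO.] X move#4: (0,4):+0/XOOXX/OXXO.*, (1,4):+0/XOOX./OXXOX
[XOOXX/OXXO.] O move#5: (1,4):+0/XOOXX/OXXOO*
[XOOXX/OXXOO] end (terminal +0, X#6); searched ..OX./OXX.. to 5

value(..OX./OXX.., O) = 0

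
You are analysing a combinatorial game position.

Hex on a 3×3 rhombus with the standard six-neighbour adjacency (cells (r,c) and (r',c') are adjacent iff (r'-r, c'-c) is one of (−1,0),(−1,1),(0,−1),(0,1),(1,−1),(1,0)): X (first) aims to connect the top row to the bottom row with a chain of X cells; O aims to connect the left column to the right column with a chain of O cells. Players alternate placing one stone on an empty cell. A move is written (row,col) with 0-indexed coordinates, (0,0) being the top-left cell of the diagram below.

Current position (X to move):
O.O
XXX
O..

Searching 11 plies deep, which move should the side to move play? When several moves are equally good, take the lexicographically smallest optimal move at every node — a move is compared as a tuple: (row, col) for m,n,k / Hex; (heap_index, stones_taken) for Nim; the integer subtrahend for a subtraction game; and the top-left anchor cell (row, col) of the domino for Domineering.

X's best at [O.O/XXX/O..]: (0,1)

[O.O/XXX/O..] X move#1: (0,1):+1/OXO/XXX/O..*, (2,1):-1/O.O/XXX/OX., (2,2):-1/O.O/XXX/O.X
[OXO/XXX/O..] O move#2: (2,1):-1/OXO/XXX/OO.*, (2,2):-1/OXO/XXX/O.O
[OXO/XXX/OO.] X move#3: (2,2):+1/OXO/XXX/OOX*
[OXO/XXX/OOX] end (terminal -1, O#4); searched O.O/XXX/O.. to 11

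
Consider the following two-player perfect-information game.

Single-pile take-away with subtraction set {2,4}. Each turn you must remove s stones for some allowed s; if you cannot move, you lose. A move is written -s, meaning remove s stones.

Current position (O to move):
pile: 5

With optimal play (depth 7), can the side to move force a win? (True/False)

[5] O move#1: -2:-1/3, -4:+1/1*
[1] end (terminal -1, X#2); searched 5 to 7

O winning at [5]: True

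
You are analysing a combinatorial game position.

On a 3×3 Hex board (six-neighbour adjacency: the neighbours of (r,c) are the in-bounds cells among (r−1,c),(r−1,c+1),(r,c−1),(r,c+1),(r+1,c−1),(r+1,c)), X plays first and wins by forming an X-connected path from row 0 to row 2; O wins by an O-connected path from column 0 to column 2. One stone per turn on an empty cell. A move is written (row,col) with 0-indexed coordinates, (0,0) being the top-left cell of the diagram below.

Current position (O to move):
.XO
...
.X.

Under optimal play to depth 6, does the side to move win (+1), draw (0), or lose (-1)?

value(.XO/.../.X., O) = +1

p1 O@[.XO/.../.X.]: (0,0)[OXO/.../.X.]-1 (1,0)[.XO/O../.X.]-1 (1,1)[.XO/.O./.X.]+1* (1,2)[.XO/..O/.X.]-1 (2,0)[.XO/.../OX.]-1 (2,2)[.XO/.../.XO]-1
p2 X@[.XO/.O./.X.]: (0,0)[XXO/.O./.X.]-1* (1,0)[.XO/XO./.X.]-1 (1,2)[.XO/.OX/.X.]-1 (2,0)[.XO/.O./XX.]-1 (2,2)[.XO/.O./.XX]-1
p3 O@[XXO/.O./.X.]: (1,0)[XXO/OO./.X.]+1* (1,2)[XXO/.OO/.X.]+1 (2,0)[XXO/.O./OX.]+1 (2,2)[XXO/.O./.XO]+1
p4 X@[XXO/OO./.X.] terminal -1; root [.XO/.../.X.] d6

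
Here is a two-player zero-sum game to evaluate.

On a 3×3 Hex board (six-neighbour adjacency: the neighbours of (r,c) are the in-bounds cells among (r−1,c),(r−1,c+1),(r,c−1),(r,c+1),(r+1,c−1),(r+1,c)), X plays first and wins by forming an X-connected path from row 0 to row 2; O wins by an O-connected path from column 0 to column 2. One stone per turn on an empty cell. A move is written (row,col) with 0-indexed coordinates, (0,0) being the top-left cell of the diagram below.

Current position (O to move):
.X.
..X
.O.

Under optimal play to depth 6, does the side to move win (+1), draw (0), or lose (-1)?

value(.X./..X/.O., O) = +1

ply 1, O at .X./..X/.O. | (0,0)=-1→OX./..X/.O.; (0,2)=-1→.XO/..X/.O.; (1,0)=-1→.X./O.X/.O.; (1,1)=+1→.X./.OX/.O.*; (2,0)=-1→.X./..X/OO.; (2,2)=-1→.X./..X/.OO
ply 2, X at .X./.OX/.O. | (0,0)=-1→XX./.OX/.O.*; (0,2)=-1→.XX/.OX/.O.; (1,0)=-1→.X./XOX/.O.; (2,0)=-1→.X./.OX/XO.; (2,2)=-1→.X./.OX/.OX
ply 3, O at XX./.OX/.O. | (0,2)=+1→XXO/.OX/.O.*; (1,0)=+1→XX./OOX/.O.; (2,0)=+1→XX./.OX/OO.; (2,2)=+1→XX./.OX/.OO
ply 4, X at XXO/.OX/.O. | (1,0)=-1→XXO/XOX/.O.*; (2,0)=-1→XXO/.OX/XO.; (2,2)=-1→XXO/.OX/.OX
ply 5, O at XXO/XOX/.O. | (2,0)=+1→XXO/XOX/OO.*; (2,2)=-1→XXO/XOX/.OO
ply 6: XXO/XOX/OO. is terminal -1 (X); from .X./..X/.O. depth 6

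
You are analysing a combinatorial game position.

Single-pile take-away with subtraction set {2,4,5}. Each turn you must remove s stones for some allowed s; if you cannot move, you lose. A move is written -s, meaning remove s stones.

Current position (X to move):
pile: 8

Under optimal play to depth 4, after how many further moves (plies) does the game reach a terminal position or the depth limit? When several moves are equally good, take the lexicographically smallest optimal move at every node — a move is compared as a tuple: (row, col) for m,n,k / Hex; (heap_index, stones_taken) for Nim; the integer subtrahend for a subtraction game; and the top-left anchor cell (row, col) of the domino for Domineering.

PV length from [8]: 2 plies

p1 X@[8]: -2[6]-1* -4[4]-1 -5[3]-1
p2 O@[6]: -2[4]-1 -4[2]-1 -5[1]+1*
p3 X@[1] terminal -1; root [8] d4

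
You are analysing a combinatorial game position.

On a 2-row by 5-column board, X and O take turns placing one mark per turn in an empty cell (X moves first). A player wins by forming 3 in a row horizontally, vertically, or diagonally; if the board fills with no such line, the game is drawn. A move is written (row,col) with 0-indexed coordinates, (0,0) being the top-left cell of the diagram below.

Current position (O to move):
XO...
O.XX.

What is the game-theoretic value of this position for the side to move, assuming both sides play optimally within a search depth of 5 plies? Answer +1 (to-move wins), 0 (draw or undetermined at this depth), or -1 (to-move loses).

value(XO.../O.XX., O) = -1

[XO.../O.XX.] O move#1: (0,2):-1/XOO../O.XX.*, (0,3):-1/XO.O./O.XX., (0,4):-1/XO..O/O.XX., (1,1):-1/XO.../OOXX., (1,4):-1/XO.../O.XXO
[XOO../O.XX.] X move#2: (0,3):+1/XOOX./O.XX.*, (0,4):-1/XOO.X/O.XX., (1,1):+1/XOO../OXXX., (1,4):+1/XOO../O.XXX
[XOOX./O.XX.] O move#3: (0,4):-1/XOOXO/O.XX.*, (1,1):-1/XOOX./OOXX., (1,4):-1/XOOX./O.XXO
[XOOXO/O.XX.] X move#4: (1,1):+1/XOOXO/OXXX.*, (1,4):+1/XOOXO/O.XXX
[XOOXO/OXXX.] end (terminal -1, O#5); searched XO.../O.XX. to 5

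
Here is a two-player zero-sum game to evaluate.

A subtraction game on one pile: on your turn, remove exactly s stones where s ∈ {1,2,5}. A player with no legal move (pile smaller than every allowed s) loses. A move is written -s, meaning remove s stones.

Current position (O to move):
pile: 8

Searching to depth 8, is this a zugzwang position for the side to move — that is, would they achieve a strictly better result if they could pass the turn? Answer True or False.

zugzwang(8, O) = False

ply 1, O at 8 | -1=-1→7; -2=+1→6*; -5=+1→3
ply 2, X at 6 | -1=-1→5*; -2=-1→4; -5=-1→1
ply 3, O at 5 | -1=-1→4; -2=+1→3*; -5=+1→0
ply 4, X at 3 | -1=-1→2*; -2=-1→1
ply 5, O at 2 | -1=-1→1; -2=+1→0*
ply 6: 0 is terminal -1 (X); from 8 depth 8
suppose O passes — search the same position with X to move:
pass> ply 1, X at 8 | -1=-1→7; -2=+1→6*; -5=+1→3
pass> ply 2, O at 6 | -1=-1→5*; -2=-1→4; -5=-1→1
pass> ply 3, X at 5 | -1=-1→4; -2=+1→3*; -5=+1→0
pass> ply 4, O at 3 | -1=-1→2*; -2=-1→1
pass> ply 5, X at 2 | -1=-1→1; -2=+1→0*
pass> ply 6: 0 is terminal -1 (O); from 8 depth 8
for O: play +1, pass -1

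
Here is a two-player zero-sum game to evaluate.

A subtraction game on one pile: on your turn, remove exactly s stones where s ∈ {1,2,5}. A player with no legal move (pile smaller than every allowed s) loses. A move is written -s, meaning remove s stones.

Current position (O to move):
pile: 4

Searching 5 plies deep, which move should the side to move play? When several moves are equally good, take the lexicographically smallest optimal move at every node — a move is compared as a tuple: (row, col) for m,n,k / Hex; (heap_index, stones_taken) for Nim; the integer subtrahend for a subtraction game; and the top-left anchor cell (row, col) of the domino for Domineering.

O's best at [4]: -1

[4] O move#1: -1:+1/3*, -2:-1/2
[3] X move#2: -1:-1/2*, -2:-1/1
[2] O move#3: -1:-1/1, -2:+1/0*
[0] end (terminal -1, X#4); searched 4 to 5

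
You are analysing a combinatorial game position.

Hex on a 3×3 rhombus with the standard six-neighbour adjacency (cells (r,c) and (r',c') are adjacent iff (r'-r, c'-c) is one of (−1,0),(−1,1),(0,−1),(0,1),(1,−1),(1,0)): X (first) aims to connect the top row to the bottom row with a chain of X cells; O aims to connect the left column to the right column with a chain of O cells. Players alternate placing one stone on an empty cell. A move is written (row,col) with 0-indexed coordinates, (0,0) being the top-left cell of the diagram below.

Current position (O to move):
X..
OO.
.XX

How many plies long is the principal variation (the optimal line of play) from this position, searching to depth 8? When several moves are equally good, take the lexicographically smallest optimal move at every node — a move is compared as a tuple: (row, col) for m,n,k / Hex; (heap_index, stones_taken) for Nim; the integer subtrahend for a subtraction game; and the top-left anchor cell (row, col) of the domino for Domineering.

[X../OO./.XX] O move#1: (0,1):+1/XO./OO./.XX*, (0,2):+1/X.O/OO./.XX, (1,2):+1/X../OOO/.XX, (2,0):+1/X../OO./OXX
[XO./OO./.XX] X move#2: (0,2):-1/XOX/OO./.XX*, (1,2):-1/XO./OOX/.XX, (2,0):-1/XO./OO./XXX
[XOX/OO./.XX] O move#3: (1,2):+1/XOX/OOO/.XX*, (2,0):-1/XOX/OO./OXX
[XOX/OOO/.XX] end (terminal -1, X#4); searched X../OO./.XX to 8

PV length from [X../OO./.XX]: 3 plies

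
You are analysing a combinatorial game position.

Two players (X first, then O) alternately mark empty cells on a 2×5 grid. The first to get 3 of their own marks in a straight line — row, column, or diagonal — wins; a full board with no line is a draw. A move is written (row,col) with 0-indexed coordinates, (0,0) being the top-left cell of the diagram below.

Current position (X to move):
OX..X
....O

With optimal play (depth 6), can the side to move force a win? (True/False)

X winning at [OX..X/....O]: False

p1 X@[OX..X/....O]: (0,2)[OXX.X/....O]+0* (0,3)[OX.XX/....O]+0 (1,0)[OX..X/X...O]+0 (1,1)[OX..X/.X..O]+0 (1,2)[OX..X/..X.O]+0 (1,3)[OX..X/...XO]+0
p2 O@[OXX.X/....O]: (0,3)[OXXOX/....O]+0* (1,0)[OXX.X/O...O]-1 (1,1)[OXX.X/.O..O]-1 (1,2)[OXX.X/..O.O]-1 (1,3)[OXX.X/...OO]-1
p3 X@[OXXOX/....O]: (1,0)[OXXOX/X...O]+0* (1,1)[OXXOX/.X..O]+0 (1,2)[OXXOX/..X.O]+0 (1,3)[OXXOX/...XO]+0
p4 O@[OXXOX/X...O]: (1,1)[OXXOX/XO..O]+0* (1,2)[OXXOX/X.O.O]+0 (1,3)[OXXOX/X..OO]+0
p5 X@[OXXOX/XO..O]: (1,2)[OXXOX/XOX.O]+0* (1,3)[OXXOX/XO.XO]+0
p6 O@[OXXOX/XOX.O]: (1,3)[OXXOX/XOXOO]+0*
p7 X@[OXXOX/XOXOO] terminal +0; root [OX..X/....O] d6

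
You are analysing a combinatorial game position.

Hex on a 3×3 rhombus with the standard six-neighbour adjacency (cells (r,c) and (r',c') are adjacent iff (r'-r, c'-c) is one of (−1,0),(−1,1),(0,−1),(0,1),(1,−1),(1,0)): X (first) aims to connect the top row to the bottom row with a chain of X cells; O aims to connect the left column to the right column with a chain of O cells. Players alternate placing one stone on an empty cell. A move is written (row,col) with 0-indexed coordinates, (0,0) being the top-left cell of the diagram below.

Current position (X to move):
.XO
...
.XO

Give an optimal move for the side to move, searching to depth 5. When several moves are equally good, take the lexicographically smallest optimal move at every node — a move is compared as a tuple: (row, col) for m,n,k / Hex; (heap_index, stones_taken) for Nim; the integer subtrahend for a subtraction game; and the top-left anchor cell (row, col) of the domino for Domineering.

p1 X@[.XO/.../.XO]: (0,0)[XXO/.../.XO]-1 (1,0)[.XO/X../.XO]+1* (1,1)[.XO/.X./.XO]+1 (1,2)[.XO/..X/.XO]-1 (2,0)[.XO/.../XXO]+1
p2 O@[.XO/X../.XO]: (0,0)[OXO/X../.XO]-1* (1,1)[.XO/XO./.XO]-1 (1,2)[.XO/X.O/.XO]-1 (2,0)[.XO/X../OXO]-1
p3 X@[OXO/X../.XO]: (1,1)[OXO/XX./.XO]+1* (1,2)[OXO/X.X/.XO]+1 (2,0)[OXO/X../XXO]+1
p4 O@[OXO/XX./.XO] terminal -1; root [.XO/.../.XO] d5

X's best at [.XO/.../.XO]: (1,0)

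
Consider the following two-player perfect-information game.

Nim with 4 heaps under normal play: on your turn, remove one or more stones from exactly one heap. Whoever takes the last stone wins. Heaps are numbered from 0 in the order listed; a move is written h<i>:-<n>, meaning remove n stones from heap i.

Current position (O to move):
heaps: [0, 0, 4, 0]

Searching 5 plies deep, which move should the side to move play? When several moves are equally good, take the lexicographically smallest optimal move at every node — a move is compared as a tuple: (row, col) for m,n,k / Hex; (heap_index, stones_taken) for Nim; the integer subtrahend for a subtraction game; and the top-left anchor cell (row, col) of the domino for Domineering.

p1 O@[(0,0,4,0)]: h2:-1[(0,0,3,0)]-1 h2:-2[(0,0,2,0)]-1 h2:-3[(0,0,1,0)]-1 h2:-4[(0,0,0,0)]+1*
p2 X@[(0,0,0,0)] terminal -1; root [(0,0,4,0)] d5

O's best at [(0,0,4,0)]: h2:-4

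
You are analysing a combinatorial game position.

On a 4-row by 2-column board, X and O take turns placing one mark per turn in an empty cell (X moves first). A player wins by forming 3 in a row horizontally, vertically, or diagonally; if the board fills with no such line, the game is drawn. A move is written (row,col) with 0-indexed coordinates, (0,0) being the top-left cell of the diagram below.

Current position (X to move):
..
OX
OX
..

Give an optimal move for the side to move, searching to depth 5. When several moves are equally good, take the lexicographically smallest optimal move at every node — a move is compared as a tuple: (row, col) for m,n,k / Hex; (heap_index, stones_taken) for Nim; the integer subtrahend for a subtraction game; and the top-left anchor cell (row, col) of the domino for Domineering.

[../OX/OX/..] X move#1: (0,0):-1/X./OX/OX/.., (0,1):+1/.X/OX/OX/..*, (3,0):-1/../OX/OX/X., (3,1):+1/../OX/OX/.X
[.X/OX/OX/..] end (terminal -1, O#2); searched ../OX/OX/.. to 5

X's best at [../OX/OX/..]: (0,1)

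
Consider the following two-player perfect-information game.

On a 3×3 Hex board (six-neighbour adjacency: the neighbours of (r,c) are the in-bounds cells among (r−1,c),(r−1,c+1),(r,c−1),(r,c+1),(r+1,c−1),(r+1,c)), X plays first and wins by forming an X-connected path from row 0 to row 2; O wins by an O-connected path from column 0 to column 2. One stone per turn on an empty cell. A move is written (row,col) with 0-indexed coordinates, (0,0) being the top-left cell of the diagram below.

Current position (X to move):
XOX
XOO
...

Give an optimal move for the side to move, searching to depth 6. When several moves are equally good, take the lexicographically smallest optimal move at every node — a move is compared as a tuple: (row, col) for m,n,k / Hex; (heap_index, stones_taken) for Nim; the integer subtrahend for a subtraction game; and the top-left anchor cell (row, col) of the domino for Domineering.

X's best at [XOX/XOO/...]: (2,0)

[XOX/XOO/...] X move#1: (2,0):+1/XOX/XOO/X..*, (2,1):-1/XOX/XOO/.X., (2,2):-1/XOX/XOO/..X
[XOX/XOO/X..] end (terminal -1, O#2); searched XOX/XOO/... to 6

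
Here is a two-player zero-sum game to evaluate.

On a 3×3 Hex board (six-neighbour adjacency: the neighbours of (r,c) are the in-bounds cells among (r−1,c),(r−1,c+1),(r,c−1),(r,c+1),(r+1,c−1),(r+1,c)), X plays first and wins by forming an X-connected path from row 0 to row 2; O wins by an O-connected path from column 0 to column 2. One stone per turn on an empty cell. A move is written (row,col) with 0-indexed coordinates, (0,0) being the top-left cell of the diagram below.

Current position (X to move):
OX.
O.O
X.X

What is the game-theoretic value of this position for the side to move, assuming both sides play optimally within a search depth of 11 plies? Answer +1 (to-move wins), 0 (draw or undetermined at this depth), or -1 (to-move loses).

ply 1, X at OX./O.O/X.X | (0,2)=-1→OXX/O.O/X.X; (1,1)=+1→OX./OXO/X.X*; (2,1)=-1→OX./O.O/XXX
ply 2: OX./OXO/X.X is terminal -1 (O); from OX./O.O/X.X depth 11

value(OX./O.O/X.X, X) = +1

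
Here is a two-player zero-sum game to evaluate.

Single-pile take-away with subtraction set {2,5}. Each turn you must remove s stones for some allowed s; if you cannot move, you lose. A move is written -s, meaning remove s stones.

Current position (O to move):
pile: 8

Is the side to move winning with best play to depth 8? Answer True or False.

p1 O@[8]: -2[6]-1* -5[3]-1
p2 X@[6]: -2[4]+1* -5[1]+1
p3 O@[4]: -2[2]-1*
p4 X@[2]: -2[0]+1*
p5 O@[0] terminal -1; root [8] d8

O winning at [8]: False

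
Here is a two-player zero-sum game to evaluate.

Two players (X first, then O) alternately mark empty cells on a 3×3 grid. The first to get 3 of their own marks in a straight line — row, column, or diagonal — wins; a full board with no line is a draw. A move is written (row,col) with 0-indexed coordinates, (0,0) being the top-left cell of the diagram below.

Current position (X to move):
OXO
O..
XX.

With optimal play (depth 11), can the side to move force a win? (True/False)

X winning at [OXO/O../XX.]: True

p1 X@[OXO/O../XX.]: (1,1)[OXO/OX./XX.]+1* (1,2)[OXO/O.X/XX.]+1 (2,2)[OXO/O../XXX]+1
p2 O@[OXO/OX./XX.] terminal -1; root [OXO/O../XX.] d11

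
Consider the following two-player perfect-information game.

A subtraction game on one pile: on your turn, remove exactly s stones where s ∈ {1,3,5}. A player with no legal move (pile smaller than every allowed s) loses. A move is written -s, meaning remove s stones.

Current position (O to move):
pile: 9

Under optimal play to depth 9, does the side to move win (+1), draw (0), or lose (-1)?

value(9, O) = +1

[9] O move#1: -1:+1/8*, -3:+1/6, -5:+1/4
[8] X move#2: -1:-1/7*, -3:-1/5, -5:-1/3
[7] O move#3: -1:+1/6*, -3:+1/4, -5:+1/2
[6] X move#4: -1:-1/5*, -3:-1/3, -5:-1/1
[5] O move#5: -1:+1/4*, -3:+1/2, -5:+1/0
[4] X move#6: -1:-1/3*, -3:-1/1
[3] O move#7: -1:+1/2*, -3:+1/0
[2] X move#8: -1:-1/1*
[1] O move#9: -1:+1/0*
[0] end (terminal -1, X#10); searched 9 to 9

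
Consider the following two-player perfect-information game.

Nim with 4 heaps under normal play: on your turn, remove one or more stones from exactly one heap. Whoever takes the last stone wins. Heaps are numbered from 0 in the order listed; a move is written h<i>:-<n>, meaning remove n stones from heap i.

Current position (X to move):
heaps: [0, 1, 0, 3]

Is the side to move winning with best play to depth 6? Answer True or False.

p1 X@[(0,1,0,3)]: h1:-1[(0,0,0,3)]-1 h3:-1[(0,1,0,2)]-1 h3:-2[(0,1,0,1)]+1* h3:-3[(0,1,0,0)]-1
p2 O@[(0,1,0,1)]: h1:-1[(0,0,0,1)]-1* h3:-1[(0,1,0,0)]-1
p3 X@[(0,0,0,1)]: h3:-1[(0,0,0,0)]+1*
p4 O@[(0,0,0,0)] terminal -1; root [(0,1,0,3)] d6

X winning at [(0,1,0,3)]: True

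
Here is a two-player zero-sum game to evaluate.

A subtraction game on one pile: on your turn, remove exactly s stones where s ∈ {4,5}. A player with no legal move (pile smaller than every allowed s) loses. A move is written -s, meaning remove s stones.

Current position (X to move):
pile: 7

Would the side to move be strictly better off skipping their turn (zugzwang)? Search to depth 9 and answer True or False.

ply 1, X at 7 | -4=+1→3*; -5=+1→2
ply 2: 3 is terminal -1 (O); from 7 depth 9
pass branch (O moves first from the same position):
  | ply 1, O at 7 | -4=+1→3*; -5=+1→2
  | ply 2: 3 is terminal -1 (X); from 7 depth 9
X moving scores +1; X passing scores -1

zugzwang(7, X) = False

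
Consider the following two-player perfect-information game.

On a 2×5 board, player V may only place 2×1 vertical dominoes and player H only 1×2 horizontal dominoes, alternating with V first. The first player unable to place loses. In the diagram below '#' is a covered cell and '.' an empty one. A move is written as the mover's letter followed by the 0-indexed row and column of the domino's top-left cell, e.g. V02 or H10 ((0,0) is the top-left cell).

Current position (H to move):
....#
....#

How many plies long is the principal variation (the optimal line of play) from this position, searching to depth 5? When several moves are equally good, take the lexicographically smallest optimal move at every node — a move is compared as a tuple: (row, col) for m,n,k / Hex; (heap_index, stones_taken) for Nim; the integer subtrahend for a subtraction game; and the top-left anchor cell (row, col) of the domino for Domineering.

PV length from [....#/....#]: 3 plies

ply 1, H at ....#/....# | H00=-1→##..#/....#; H01=+1→.##.#/....#*; H02=-1→..###/....#; H10=-1→....#/##..#; H11=+1→....#/.##.#; H12=-1→....#/..###
ply 2, V at .##.#/....# | V00=-1→###.#/#...#*; V03=-1→.####/...##
ply 3, H at ###.#/#...# | H11=-1→###.#/###.#; H12=+1→###.#/#.###*
ply 4: ###.#/#.### is terminal -1 (V); from ....#/....# depth 5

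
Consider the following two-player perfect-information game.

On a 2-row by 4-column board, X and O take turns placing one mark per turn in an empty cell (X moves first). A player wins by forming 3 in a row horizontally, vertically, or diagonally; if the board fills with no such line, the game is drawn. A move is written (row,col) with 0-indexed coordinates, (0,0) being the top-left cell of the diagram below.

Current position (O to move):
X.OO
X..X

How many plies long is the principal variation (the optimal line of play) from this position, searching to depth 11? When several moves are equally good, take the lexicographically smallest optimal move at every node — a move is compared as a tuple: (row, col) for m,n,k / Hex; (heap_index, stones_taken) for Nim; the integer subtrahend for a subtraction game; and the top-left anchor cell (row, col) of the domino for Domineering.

[X.OO/X..X] O move#1: (0,1):+1/XOOO/X..X*, (1,1):+0/X.OO/XO.X, (1,2):+0/X.OO/X.OX
[XOOO/X..X] end (terminal -1, X#2); searched X.OO/X..X to 11

PV length from [X.OO/X..X]: 1 ply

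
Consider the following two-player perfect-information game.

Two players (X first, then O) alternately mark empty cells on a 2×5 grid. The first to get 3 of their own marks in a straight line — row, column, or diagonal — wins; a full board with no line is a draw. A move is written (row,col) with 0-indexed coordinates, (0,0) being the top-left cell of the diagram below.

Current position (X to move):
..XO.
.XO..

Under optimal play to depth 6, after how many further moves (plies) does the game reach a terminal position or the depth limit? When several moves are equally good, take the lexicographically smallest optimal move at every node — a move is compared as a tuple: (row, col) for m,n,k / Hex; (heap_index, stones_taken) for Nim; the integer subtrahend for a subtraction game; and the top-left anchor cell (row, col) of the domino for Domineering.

ply 1, X at ..XO./.XO.. | (0,0)=+0→X.XO./.XO..*; (0,1)=+0→.XXO./.XO..; (0,4)=+0→..XOX/.XO..; (1,0)=+0→..XO./XXO..; (1,3)=+0→..XO./.XOX.; (1,4)=+0→..XO./.XO.X
ply 2, O at X.XO./.XO.. | (0,1)=+0→XOXO./.XO..*; (0,4)=-1→X.XOO/.XO..; (1,0)=-1→X.XO./OXO..; (1,3)=-1→X.XO./.XOO.; (1,4)=-1→X.XO./.XO.O
ply 3, X at XOXO./.XO.. | (0,4)=+0→XOXOX/.XO..*; (1,0)=+0→XOXO./XXO..; (1,3)=+0→XOXO./.XOX.; (1,4)=+0→XOXO./.XO.X
ply 4, O at XOXOX/.XO.. | (1,0)=+0→XOXOX/OXO..*; (1,3)=+0→XOXOX/.XOO.; (1,4)=+0→XOXOX/.XO.O
ply 5, X at XOXOX/OXO.. | (1,3)=+0→XOXOX/OXOX.*; (1,4)=+0→XOXOX/OXO.X
ply 6, O at XOXOX/OXOX. | (1,4)=+0→XOXOX/OXOXO*
ply 7: XOXOX/OXOXO is terminal +0 (X); from ..XO./.XO.. depth 6

PV length from [..XO./.XO..]: 6 plies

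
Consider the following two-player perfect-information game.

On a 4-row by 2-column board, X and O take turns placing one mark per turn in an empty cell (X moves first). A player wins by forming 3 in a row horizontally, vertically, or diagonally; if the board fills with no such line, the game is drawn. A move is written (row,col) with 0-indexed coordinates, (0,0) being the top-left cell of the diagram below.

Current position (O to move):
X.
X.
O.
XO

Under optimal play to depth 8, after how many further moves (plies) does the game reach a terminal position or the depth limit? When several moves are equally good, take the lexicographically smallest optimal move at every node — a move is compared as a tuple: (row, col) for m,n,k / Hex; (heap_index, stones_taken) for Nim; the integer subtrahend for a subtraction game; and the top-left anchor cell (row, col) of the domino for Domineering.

[X./X./O./XO] O move#1: (0,1):+0/XO/X./O./XO*, (1,1):+0/X./XO/O./XO, (2,1):+0/X./X./OO/XO
[XO/X./O./XO] X move#2: (1,1):+0/XO/XX/O./XO*, (2,1):+0/XO/X./OX/XO
[XO/XX/O./XO] O move#3: (2,1):+0/XO/XX/OO/XO*
[XO/XX/OO/XO] end (terminal +0, X#4); searched X./X./O./XO to 8

PV length from [X./X./O./XO]: 3 plies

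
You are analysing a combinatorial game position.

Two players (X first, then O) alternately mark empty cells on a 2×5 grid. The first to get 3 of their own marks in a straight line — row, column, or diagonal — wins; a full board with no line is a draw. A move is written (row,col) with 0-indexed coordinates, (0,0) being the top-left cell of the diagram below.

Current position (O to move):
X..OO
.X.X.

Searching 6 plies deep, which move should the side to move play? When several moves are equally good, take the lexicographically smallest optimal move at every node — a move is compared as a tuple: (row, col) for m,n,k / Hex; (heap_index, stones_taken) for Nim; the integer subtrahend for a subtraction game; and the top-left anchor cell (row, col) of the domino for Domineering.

O's best at [X..OO/.X.X.]: (0,2)

p1 O@[X..OO/.X.X.]: (0,1)[XO.OO/.X.X.]-1 (0,2)[X.OOO/.X.X.]+1* (1,0)[X..OO/OX.X.]-1 (1,2)[X..OO/.XOX.]+0 (1,4)[X..OO/.X.XO]-1
p2 X@[X.OOO/.X.X.] terminal -1; root [X..OO/.X.X.] d6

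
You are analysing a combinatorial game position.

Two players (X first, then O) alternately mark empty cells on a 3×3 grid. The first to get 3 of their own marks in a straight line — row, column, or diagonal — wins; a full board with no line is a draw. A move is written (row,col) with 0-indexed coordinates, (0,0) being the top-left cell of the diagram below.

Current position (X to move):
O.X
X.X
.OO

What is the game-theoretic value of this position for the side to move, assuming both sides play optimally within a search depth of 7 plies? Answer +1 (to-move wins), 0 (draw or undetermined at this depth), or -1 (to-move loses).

[O.X/X.X/.OO] X move#1: (0,1):-1/OXX/X.X/.OO, (1,1):+1/O.X/XXX/.OO*, (2,0):-1/O.X/X.X/XOO
[O.X/XXX/.OO] end (terminal -1, O#2); searched O.X/X.X/.OO to 7

value(O.X/X.X/.OO, X) = +1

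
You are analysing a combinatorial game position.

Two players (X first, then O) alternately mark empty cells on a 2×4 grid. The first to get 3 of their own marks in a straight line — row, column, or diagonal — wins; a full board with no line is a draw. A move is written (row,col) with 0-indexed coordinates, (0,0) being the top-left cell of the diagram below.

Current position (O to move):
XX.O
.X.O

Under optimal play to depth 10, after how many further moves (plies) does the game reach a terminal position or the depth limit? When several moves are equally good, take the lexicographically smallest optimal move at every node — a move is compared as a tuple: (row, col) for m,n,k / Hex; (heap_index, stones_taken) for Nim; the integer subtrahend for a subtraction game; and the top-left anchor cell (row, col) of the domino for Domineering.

PV length from [XX.O/.X.O]: 3 plies

p1 O@[XX.O/.X.O]: (0,2)[XXOO/.X.O]+0* (1,0)[XX.O/OX.O]-1 (1,2)[XX.O/.XOO]-1
p2 X@[XXOO/.X.O]: (1,0)[XXOO/XX.O]+0* (1,2)[XXOO/.XXO]+0
p3 O@[XXOO/XX.O]: (1,2)[XXOO/XXOO]+0*
p4 X@[XXOO/XXOO] terminal +0; root [XX.O/.X.O] d10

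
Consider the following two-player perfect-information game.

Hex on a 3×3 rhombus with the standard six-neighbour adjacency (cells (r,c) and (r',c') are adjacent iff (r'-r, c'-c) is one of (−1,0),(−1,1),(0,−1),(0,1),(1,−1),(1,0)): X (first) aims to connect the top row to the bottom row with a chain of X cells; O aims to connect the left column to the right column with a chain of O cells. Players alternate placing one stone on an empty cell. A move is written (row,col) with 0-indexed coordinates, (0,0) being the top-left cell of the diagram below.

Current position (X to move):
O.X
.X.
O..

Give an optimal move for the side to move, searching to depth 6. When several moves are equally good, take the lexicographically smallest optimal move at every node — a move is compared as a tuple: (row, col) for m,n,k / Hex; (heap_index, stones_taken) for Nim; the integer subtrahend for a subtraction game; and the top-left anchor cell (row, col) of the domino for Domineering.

X's best at [O.X/.X./O..]: (1,2)

[O.X/.X./O..] X move#1: (0,1):-1/OXX/.X./O.., (1,0):-1/O.X/XX./O.., (1,2):+1/O.X/.XX/O..*, (2,1):+1/O.X/.X./OX., (2,2):+1/O.X/.X./O.X
[O.X/.XX/O..] O move#2: (0,1):-1/OOX/.XX/O..*, (1,0):-1/O.X/OXX/O.., (2,1):-1/O.X/.XX/OO., (2,2):-1/O.X/.XX/O.O
[OOX/.XX/O..] X move#3: (1,0):+1/OOX/XXX/O..*, (2,1):+1/OOX/.XX/OX., (2,2):+1/OOX/.XX/O.X
[OOX/XXX/O..] O move#4: (2,1):-1/OOX/XXX/OO.*, (2,2):-1/OOX/XXX/O.O
[OOX/XXX/OO.] X move#5: (2,2):+1/OOX/XXX/OOX*
[OOX/XXX/OOX] end (terminal -1, O#6); searched O.X/.X./O.. to 6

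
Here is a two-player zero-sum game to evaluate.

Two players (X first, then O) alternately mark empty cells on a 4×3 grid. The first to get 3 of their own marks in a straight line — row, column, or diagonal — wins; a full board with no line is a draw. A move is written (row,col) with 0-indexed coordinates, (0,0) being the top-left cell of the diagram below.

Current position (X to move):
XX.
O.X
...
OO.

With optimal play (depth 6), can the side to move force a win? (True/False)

ply 1, X at XX./O.X/.../OO. | (0,2)=+1→XXX/O.X/.../OO.*; (1,1)=-1→XX./OXX/.../OO.; (2,0)=-1→XX./O.X/X../OO.; (2,1)=-1→XX./O.X/.X./OO.; (2,2)=-1→XX./O.X/..X/OO.; (3,2)=-1→XX./O.X/.../OOX
ply 2: XXX/O.X/.../OO. is terminal -1 (O); from XX./O.X/.../OO. depth 6

X winning at [XX./O.X/.../OO.]: True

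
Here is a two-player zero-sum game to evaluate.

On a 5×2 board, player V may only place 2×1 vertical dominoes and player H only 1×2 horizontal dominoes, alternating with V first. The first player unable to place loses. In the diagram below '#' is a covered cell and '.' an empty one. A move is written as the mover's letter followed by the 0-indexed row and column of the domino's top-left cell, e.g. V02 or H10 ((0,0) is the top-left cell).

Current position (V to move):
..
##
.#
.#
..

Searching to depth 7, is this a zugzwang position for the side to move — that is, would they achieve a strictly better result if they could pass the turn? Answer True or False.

zugzwang(../##/.#/.#/.., V) = False

[../##/.#/.#/..] V move#1: V20:-1/../##/##/##/..*, V30:-1/../##/.#/##/#.
[../##/##/##/..] H move#2: H00:+1/##/##/##/##/..*, H40:+1/../##/##/##/##
[##/##/##/##/..] end (terminal -1, V#3); searched ../##/.#/.#/.. to 7
if V skipped the turn, H would face:
~ [../##/.#/.#/..] H move#1: H00:-1/##/##/.#/.#/.., H40:+1/../##/.#/.#/##*
~ [../##/.#/.#/##] V move#2: V20:-1/../##/##/##/##*
~ [../##/##/##/##] H move#3: H00:+1/##/##/##/##/##*
~ [##/##/##/##/##] end (terminal -1, V#4); searched ../##/.#/.#/.. to 7
compare (V): move=-1 vs pass=-1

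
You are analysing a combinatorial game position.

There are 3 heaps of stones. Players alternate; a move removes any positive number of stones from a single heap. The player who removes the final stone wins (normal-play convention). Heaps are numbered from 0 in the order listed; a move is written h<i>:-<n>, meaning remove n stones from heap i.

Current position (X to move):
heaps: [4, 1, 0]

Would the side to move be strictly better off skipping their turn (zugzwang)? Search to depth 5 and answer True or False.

zugzwang((4,1,0), X) = False

[(4,1,0)] X move#1: h0:-1:-1/(3,1,0), h0:-2:-1/(2,1,0), h0:-3:+1/(1,1,0)*, h0:-4:-1/(0,1,0), h1:-1:-1/(4,0,0)
[(1,1,0)] O move#2: h0:-1:-1/(0,1,0)*, h1:-1:-1/(1,0,0)
[(0,1,0)] X move#3: h1:-1:+1/(0,0,0)*
[(0,0,0)] end (terminal -1, O#4); searched (4,1,0) to 5
pass branch (O moves first from the same position):
  | [(4,1,0)] O move#1: h0:-1:-1/(3,1,0), h0:-2:-1/(2,1,0), h0:-3:+1/(1,1,0)*, h0:-4:-1/(0,1,0), h1:-1:-1/(4,0,0)
  | [(1,1,0)] X move#2: h0:-1:-1/(0,1,0)*, h1:-1:-1/(1,0,0)
  | [(0,1,0)] O move#3: h1:-1:+1/(0,0,0)*
  | [(0,0,0)] end (terminal -1, X#4); searched (4,1,0) to 5
X moving scores +1; X passing scores -1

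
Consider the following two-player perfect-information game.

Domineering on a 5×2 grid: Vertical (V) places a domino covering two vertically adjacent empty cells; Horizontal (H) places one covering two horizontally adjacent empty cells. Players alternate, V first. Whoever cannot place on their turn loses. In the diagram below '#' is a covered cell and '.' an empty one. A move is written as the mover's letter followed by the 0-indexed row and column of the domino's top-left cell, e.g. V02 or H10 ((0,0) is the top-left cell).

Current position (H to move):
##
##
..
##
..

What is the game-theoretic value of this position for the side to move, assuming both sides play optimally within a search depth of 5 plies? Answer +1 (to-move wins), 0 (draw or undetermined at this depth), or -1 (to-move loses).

value(##/##/../##/.., H) = +1

p1 H@[##/##/../##/..]: H20[##/##/##/##/..]+1* H40[##/##/../##/##]+1
p2 V@[##/##/##/##/..] terminal -1; root [##/##/../##/..] d5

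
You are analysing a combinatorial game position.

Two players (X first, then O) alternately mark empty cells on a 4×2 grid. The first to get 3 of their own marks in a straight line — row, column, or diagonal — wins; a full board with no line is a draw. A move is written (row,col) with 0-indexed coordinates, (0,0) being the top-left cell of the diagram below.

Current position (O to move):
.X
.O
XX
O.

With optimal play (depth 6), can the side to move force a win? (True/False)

O winning at [.X/.O/XX/O.]: False

p1 O@[.X/.O/XX/O.]: (0,0)[OX/.O/XX/O.]+0* (1,0)[.X/OO/XX/O.]+0 (3,1)[.X/.O/XX/OO]+0
p2 X@[OX/.O/XX/O.]: (1,0)[OX/XO/XX/O.]+0* (3,1)[OX/.O/XX/OX]+0
p3 O@[OX/XO/XX/O.]: (3,1)[OX/XO/XX/OO]+0*
p4 X@[OX/XO/XX/OO] terminal +0; root [.X/.O/XX/O.] d6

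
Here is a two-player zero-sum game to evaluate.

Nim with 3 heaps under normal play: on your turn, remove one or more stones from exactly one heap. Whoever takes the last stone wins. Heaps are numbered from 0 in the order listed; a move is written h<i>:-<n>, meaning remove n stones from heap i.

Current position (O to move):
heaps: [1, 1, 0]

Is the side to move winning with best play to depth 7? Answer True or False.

ply 1, O at (1,1,0) | h0:-1=-1→(0,1,0)*; h1:-1=-1→(1,0,0)
ply 2, X at (0,1,0) | h1:-1=+1→(0,0,0)*
ply 3: (0,0,0) is terminal -1 (O); from (1,1,0) depth 7

O winning at [(1,1,0)]: False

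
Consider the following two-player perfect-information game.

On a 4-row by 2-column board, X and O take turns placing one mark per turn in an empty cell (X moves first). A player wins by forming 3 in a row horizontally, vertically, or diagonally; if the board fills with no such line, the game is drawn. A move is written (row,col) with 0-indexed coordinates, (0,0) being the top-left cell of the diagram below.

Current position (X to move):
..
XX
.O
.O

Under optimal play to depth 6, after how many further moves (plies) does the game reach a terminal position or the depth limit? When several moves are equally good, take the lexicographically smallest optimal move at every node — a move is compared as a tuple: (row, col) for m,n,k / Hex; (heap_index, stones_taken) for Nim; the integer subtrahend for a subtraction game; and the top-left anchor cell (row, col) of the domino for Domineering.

PV length from [../XX/.O/.O]: 3 plies

p1 X@[../XX/.O/.O]: (0,0)[X./XX/.O/.O]+0 (0,1)[.X/XX/.O/.O]+0 (2,0)[../XX/XO/.O]+1* (3,0)[../XX/.O/XO]+0
p2 O@[../XX/XO/.O]: (0,0)[O./XX/XO/.O]-1* (0,1)[.O/XX/XO/.O]-1 (3,0)[../XX/XO/OO]-1
p3 X@[O./XX/XO/.O]: (0,1)[OX/XX/XO/.O]+0 (3,0)[O./XX/XO/XO]+1*
p4 O@[O./XX/XO/XO] terminal -1; root [../XX/.O/.O] d6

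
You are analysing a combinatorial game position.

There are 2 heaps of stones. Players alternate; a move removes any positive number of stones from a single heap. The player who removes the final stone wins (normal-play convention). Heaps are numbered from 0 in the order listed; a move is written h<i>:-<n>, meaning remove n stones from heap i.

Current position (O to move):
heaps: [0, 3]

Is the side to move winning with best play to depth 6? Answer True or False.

[(0,3)] O move#1: h1:-1:-1/(0,2), h1:-2:-1/(0,1), h1:-3:+1/(0,0)*
[(0,0)] end (terminal -1, X#2); searched (0,3) to 6

O winning at [(0,3)]: True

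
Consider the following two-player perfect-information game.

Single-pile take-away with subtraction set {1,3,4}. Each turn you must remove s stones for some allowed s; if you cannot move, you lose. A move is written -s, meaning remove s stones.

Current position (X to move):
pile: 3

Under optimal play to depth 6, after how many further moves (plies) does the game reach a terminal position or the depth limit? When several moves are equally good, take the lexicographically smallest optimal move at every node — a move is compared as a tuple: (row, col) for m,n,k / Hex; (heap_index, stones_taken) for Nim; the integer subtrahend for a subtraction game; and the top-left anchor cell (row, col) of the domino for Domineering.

PV length from [3]: 3 plies

ply 1, X at 3 | -1=+1→2*; -3=+1→0
ply 2, O at 2 | -1=-1→1*
ply 3, X at 1 | -1=+1→0*
ply 4: 0 is terminal -1 (O); from 3 depth 6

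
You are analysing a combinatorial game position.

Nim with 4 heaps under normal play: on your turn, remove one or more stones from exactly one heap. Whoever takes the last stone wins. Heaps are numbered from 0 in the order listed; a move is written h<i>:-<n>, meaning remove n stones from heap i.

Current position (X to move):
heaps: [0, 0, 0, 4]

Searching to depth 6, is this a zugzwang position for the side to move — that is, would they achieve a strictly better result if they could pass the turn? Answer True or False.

zugzwang((0,0,0,4), X) = False

p1 X@[(0,0,0,4)]: h3:-1[(0,0,0,3)]-1 h3:-2[(0,0,0,2)]-1 h3:-3[(0,0,0,1)]-1 h3:-4[(0,0,0,0)]+1*
p2 O@[(0,0,0,0)] terminal -1; root [(0,0,0,4)] d6
if X skipped the turn, O would face:
~ p1 O@[(0,0,0,4)]: h3:-1[(0,0,0,3)]-1 h3:-2[(0,0,0,2)]-1 h3:-3[(0,0,0,1)]-1 h3:-4[(0,0,0,0)]+1*
~ p2 X@[(0,0,0,0)] terminal -1; root [(0,0,0,4)] d6
compare (X): move=+1 vs pass=-1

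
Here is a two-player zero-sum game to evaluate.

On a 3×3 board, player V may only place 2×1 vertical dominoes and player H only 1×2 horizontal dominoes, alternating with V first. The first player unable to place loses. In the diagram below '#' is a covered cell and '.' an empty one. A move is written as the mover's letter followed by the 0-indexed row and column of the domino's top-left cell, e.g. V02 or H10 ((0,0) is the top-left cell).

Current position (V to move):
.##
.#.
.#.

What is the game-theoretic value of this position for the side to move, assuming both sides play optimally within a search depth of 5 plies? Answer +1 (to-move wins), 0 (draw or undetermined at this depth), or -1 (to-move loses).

ply 1, V at .##/.#./.#. | V00=+1→###/##./.#.*; V10=+1→.##/##./##.; V12=+1→.##/.##/.##
ply 2: ###/##./.#. is terminal -1 (H); from .##/.#./.#. depth 5

value(.##/.#./.#., V) = +1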